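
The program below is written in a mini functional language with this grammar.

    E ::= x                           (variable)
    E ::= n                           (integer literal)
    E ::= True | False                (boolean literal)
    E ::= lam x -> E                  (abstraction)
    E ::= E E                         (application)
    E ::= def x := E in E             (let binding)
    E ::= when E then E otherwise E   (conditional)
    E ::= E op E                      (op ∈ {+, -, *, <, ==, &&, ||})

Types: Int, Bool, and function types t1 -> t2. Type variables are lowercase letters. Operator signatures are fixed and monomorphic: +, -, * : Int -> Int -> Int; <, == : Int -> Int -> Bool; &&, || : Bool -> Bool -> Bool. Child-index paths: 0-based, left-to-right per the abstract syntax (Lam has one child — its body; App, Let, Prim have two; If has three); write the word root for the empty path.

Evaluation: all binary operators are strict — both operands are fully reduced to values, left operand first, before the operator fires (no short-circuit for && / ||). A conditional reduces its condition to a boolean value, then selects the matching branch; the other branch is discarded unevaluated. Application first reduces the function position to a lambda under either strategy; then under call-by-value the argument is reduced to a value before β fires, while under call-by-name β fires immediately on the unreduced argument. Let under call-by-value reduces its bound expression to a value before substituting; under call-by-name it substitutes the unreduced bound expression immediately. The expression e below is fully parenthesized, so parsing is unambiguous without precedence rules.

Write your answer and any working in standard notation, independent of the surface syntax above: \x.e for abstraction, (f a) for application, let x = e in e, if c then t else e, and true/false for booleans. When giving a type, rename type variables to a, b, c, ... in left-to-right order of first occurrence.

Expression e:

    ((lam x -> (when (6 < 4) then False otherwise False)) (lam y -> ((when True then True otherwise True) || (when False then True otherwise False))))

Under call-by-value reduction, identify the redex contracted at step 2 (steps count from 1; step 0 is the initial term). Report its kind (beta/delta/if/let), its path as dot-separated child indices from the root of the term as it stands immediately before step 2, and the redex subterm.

Answer: delta at 0 : (6 < 4)

Trace:
step 0: ((\x.(if (6 < 4) then false else false)) (\y.((if true then true else true) || (if false then true else false))))
step 1: [beta@root] (if (6 < 4) then false else false)
step 2: [delta@0] (if false then false else false)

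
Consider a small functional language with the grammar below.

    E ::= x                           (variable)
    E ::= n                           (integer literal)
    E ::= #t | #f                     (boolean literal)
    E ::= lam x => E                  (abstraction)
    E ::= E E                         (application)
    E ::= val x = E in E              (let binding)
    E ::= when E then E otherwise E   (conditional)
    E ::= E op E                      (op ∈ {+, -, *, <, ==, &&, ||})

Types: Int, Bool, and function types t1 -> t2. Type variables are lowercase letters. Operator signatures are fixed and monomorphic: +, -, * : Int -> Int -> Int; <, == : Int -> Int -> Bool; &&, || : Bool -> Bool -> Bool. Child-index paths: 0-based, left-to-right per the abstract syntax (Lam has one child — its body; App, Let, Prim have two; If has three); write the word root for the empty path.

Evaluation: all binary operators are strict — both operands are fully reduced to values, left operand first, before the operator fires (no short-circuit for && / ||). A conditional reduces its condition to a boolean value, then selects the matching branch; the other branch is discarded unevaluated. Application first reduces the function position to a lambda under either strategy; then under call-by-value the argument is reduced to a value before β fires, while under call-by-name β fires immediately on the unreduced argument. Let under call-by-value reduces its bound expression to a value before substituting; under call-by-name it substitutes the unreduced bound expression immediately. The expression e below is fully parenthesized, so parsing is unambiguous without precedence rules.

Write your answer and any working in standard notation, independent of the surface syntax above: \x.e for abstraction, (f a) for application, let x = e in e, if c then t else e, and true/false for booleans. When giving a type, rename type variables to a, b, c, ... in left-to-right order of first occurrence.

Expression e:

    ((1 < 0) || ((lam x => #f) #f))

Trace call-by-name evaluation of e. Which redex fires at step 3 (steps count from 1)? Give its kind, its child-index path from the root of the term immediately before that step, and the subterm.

Derivation:
step 0: ((1 < 0) || ((\x.false) false))
step 1: [delta@0] (false || ((\x.false) false))
step 2: [beta@1] (false || false)
step 3: [delta@root] false

Answer: delta at root : (false || false)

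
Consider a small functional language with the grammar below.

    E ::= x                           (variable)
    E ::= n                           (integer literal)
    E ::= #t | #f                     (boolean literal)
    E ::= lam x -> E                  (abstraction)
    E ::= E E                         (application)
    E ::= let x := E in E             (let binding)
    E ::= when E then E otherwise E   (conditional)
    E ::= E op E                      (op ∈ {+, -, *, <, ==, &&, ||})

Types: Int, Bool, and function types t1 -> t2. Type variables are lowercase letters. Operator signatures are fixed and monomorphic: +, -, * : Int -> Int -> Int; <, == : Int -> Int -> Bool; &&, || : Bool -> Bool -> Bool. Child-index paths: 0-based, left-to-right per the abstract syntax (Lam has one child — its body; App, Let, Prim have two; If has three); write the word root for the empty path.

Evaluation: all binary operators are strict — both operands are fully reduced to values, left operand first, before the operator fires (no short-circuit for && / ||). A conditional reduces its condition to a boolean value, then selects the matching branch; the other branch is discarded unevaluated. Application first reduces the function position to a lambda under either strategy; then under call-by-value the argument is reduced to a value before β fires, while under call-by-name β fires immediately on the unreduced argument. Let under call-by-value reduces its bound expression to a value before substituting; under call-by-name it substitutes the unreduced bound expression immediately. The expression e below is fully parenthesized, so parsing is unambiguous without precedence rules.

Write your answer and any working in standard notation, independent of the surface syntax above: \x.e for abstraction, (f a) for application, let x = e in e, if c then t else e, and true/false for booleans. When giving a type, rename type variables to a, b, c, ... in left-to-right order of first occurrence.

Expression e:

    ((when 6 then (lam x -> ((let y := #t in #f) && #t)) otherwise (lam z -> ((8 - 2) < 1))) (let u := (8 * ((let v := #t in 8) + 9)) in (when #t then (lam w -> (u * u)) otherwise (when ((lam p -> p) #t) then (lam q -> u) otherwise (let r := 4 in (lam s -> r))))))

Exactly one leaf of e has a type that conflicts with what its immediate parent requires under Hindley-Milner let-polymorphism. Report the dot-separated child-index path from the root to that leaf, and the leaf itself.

Working:
  unify Int ~ Bool
  FAIL: mismatch Int ~ Bool

Answer: 0.0 : 6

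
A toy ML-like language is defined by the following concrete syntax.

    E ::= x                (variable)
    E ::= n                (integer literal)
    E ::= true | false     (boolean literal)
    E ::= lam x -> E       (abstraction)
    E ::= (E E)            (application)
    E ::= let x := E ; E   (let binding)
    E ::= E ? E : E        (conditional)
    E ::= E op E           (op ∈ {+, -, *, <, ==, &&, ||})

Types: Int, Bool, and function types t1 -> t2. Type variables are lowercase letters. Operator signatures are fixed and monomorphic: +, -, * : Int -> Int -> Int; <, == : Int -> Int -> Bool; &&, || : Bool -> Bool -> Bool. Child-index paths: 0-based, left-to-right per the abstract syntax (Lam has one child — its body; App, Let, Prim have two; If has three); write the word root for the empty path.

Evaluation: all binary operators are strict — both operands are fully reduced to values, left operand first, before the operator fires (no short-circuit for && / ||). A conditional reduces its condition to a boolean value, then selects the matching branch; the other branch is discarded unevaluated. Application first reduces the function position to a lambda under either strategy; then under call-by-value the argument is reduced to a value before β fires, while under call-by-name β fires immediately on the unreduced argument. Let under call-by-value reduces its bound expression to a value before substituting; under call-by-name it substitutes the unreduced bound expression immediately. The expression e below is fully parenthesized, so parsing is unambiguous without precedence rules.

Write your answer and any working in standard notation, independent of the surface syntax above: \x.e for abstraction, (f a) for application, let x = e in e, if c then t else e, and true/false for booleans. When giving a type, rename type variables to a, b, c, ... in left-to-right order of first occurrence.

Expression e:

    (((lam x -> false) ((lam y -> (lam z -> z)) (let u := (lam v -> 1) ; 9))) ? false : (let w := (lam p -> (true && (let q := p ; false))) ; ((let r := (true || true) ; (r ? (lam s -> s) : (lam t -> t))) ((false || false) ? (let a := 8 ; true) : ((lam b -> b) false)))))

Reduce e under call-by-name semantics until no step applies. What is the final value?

Answer: false

Trace:
step 0: (if ((\x.false) ((\y.(\z.z)) (let u = (\v.1) in 9))) then false else (let w = (\p.(true && (let q = p in false))) in ((let r = (true || true) in (if r then (\s.s) else (\t.t))) (if (false || false) then (let a = 8 in true) else ((\b.b) false)))))
step 1: [beta@0] (if false then false else (let w = (\p.(true && (let q = p in false))) in ((let r = (true || true) in (if r then (\s.s) else (\t.t))) (if (false || false) then (let a = 8 in true) else ((\b.b) false)))))
step 2: [if@root] (let w = (\p.(true && (let q = p in false))) in ((let r = (true || true) in (if r then (\s.s) else (\t.t))) (if (false || false) then (let a = 8 in true) else ((\b.b) false))))
step 3: [let@root] ((let r = (true || true) in (if r then (\s.s) else (\t.t))) (if (false || false) then (let a = 8 in true) else ((\b.b) false)))
step 4: [let@0] ((if (true || true) then (\s.s) else (\t.t)) (if (false || false) then (let a = 8 in true) else ((\b.b) false)))
step 5: [delta@0.0] ((if true then (\s.s) else (\t.t)) (if (false || false) then (let a = 8 in true) else ((\b.b) false)))
step 6: [if@0] ((\s.s) (if (false || false) then (let a = 8 in true) else ((\b.b) false)))
step 7: [beta@root] (if (false || false) then (let a = 8 in true) else ((\b.b) false))
step 8: [delta@0] (if false then (let a = 8 in true) else ((\b.b) false))
step 9: [if@root] ((\b.b) false)
step 10: [beta@root] false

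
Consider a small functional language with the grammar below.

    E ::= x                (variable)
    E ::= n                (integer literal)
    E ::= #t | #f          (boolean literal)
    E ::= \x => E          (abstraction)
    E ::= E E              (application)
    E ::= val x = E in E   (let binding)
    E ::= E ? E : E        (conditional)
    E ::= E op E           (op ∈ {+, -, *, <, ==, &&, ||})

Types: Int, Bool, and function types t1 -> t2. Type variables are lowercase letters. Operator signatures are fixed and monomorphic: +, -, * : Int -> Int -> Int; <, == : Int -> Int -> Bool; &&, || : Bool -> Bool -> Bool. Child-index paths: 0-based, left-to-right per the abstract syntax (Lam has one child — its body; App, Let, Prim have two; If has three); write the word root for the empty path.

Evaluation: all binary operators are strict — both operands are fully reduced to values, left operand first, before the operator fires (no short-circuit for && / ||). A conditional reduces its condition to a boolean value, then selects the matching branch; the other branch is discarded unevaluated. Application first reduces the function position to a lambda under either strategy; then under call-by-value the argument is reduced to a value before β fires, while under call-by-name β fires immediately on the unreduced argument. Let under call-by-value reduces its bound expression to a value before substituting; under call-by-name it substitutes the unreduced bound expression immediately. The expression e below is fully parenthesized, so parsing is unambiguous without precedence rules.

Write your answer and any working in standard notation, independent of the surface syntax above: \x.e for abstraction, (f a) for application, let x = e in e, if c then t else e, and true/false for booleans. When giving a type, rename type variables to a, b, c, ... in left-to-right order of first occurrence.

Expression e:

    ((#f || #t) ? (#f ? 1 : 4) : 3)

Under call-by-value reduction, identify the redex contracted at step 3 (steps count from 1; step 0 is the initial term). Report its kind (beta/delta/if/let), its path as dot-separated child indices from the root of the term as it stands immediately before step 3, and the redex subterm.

Answer: if at root : (if false then 1 else 4)

Derivation:
step 0: (if (false || true) then (if false then 1 else 4) else 3)
step 1: [delta@0] (if true then (if false then 1 else 4) else 3)
step 2: [if@root] (if false then 1 else 4)
step 3: [if@root] 4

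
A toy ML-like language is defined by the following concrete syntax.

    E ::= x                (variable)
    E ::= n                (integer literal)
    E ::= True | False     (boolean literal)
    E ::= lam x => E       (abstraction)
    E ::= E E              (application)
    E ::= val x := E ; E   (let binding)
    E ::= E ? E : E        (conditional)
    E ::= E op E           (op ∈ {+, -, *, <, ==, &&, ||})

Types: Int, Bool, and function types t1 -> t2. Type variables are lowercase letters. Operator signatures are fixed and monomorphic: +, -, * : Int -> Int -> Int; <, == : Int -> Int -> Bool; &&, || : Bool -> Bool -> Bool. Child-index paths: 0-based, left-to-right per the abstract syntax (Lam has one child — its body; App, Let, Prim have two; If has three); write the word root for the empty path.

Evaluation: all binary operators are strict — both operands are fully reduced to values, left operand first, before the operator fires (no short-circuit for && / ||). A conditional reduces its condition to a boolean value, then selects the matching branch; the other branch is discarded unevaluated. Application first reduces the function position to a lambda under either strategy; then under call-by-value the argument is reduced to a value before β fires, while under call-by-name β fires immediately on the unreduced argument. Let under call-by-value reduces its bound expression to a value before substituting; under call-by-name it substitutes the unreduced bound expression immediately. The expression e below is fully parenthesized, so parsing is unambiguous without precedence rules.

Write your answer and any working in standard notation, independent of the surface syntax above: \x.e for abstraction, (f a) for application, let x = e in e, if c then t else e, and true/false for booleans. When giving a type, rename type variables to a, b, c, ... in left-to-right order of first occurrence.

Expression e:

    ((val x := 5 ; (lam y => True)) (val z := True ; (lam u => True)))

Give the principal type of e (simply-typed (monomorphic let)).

Answer: Bool

Derivation:
let x : Int
\y._ : a -> Bool
let z : Bool
\u._ : b -> Bool
  unify a -> Bool ~ (b -> Bool) -> c
  unify a ~ b -> Bool
  unify Bool ~ c
_ _ : Bool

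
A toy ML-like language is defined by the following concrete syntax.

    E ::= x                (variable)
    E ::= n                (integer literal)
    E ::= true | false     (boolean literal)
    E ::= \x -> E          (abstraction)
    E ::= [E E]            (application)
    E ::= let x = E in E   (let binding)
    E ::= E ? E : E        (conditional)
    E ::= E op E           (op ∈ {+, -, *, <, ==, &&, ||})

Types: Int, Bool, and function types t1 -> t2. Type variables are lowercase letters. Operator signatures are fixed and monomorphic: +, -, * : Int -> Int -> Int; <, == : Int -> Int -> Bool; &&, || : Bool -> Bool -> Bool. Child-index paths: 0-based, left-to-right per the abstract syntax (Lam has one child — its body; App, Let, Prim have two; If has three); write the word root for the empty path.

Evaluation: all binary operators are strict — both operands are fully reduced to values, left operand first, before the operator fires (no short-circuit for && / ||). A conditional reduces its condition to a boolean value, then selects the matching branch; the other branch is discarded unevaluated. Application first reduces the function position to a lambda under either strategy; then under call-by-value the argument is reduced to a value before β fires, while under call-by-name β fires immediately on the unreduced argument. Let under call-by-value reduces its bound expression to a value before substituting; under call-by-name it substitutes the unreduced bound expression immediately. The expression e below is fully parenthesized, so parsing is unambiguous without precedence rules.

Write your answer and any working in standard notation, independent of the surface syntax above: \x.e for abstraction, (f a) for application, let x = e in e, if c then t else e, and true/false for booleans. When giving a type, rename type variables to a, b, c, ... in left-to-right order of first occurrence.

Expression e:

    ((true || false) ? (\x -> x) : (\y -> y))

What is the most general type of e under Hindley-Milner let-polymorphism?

Answer: a -> a

Working:
  unify Bool ~ Bool
  unify Bool ~ Bool
  unify Bool ~ Bool
x : a
\x._ : a -> a
y : b
\y._ : b -> b
  unify a -> a ~ b -> b
  unify a ~ b
  unify b ~ b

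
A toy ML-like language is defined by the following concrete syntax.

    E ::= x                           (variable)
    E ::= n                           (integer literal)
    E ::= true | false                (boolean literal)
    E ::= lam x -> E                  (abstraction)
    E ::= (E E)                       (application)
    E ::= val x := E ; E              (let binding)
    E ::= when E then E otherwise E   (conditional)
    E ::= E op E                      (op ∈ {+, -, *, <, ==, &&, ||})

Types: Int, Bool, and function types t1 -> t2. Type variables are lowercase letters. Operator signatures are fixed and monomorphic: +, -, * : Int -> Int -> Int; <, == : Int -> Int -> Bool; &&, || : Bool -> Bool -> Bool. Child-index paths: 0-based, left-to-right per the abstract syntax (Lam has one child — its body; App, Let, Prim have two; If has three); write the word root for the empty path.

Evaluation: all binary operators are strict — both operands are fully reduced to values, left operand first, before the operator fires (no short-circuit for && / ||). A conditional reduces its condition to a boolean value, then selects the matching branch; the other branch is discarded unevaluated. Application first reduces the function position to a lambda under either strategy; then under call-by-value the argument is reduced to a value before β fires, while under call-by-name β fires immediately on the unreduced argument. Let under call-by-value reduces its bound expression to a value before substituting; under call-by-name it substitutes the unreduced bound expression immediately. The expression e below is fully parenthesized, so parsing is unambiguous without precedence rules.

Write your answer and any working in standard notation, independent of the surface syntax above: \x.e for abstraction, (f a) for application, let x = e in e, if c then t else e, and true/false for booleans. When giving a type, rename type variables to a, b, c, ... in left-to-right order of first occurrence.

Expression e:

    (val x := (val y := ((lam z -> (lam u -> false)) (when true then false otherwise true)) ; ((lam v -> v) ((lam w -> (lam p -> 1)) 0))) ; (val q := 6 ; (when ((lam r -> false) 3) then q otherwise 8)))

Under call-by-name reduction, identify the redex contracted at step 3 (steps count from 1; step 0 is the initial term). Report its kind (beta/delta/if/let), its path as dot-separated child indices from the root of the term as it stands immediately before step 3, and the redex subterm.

Working:
step 0: (let x = (let y = ((\z.(\u.false)) (if true then false else true)) in ((\v.v) ((\w.(\p.1)) 0))) in (let q = 6 in (if ((\r.false) 3) then q else 8)))
step 1: [let@root] (let q = 6 in (if ((\r.false) 3) then q else 8))
step 2: [let@root] (if ((\r.false) 3) then 6 else 8)
step 3: [beta@0] (if false then 6 else 8)

Answer: beta at 0 : ((\r.false) 3)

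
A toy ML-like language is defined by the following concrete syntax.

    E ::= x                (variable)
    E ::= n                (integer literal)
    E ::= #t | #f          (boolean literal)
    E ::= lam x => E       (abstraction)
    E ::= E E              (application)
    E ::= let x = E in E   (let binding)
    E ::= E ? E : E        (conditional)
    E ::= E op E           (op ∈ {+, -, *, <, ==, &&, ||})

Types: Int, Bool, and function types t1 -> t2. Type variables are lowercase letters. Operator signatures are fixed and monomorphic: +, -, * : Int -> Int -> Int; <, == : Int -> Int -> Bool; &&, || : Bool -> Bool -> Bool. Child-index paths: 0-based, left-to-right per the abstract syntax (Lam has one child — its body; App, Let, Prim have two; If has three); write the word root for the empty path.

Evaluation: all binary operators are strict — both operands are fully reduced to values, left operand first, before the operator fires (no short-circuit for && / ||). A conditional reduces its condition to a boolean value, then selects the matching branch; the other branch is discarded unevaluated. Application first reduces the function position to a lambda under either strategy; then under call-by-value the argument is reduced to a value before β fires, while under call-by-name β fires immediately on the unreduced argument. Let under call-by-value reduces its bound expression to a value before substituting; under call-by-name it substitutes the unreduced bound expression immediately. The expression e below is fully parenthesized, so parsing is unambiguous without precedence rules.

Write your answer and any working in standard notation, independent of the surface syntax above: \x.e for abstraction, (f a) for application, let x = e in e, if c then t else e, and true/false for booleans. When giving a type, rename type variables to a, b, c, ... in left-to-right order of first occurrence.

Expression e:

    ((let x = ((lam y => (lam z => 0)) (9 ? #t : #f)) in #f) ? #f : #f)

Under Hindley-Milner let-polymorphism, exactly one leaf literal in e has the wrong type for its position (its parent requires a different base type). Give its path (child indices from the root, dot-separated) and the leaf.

Answer: 0.0.1.0 : 9

Trace:
\z._ : b -> Int
\y._ : a -> b -> Int
  unify Int ~ Bool
  FAIL: mismatch Int ~ Bool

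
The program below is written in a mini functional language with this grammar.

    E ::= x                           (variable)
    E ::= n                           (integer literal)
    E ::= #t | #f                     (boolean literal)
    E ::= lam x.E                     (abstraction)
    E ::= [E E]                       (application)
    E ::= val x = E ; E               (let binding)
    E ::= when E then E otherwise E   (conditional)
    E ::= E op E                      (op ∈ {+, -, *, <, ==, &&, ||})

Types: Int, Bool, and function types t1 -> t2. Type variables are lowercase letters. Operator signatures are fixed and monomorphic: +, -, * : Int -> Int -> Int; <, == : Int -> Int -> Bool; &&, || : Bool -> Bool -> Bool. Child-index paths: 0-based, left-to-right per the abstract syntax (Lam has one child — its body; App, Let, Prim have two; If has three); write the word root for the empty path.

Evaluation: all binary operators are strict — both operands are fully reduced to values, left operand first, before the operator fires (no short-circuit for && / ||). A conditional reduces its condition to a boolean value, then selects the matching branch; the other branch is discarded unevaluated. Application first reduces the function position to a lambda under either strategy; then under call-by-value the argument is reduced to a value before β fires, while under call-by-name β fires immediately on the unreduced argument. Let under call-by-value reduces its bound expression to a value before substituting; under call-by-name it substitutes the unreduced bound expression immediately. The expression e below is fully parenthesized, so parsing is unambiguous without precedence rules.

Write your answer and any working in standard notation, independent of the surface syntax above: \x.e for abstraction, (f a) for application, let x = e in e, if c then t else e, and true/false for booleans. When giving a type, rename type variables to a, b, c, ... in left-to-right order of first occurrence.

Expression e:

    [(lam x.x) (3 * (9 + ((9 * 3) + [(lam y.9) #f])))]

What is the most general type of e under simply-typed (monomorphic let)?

Derivation:
x : a
\x._ : a -> a
  unify Int ~ Int
  unify Int ~ Int
  unify Int ~ Int
  unify Int ~ Int
  unify Int ~ Int
\y._ : b -> Int
  unify b -> Int ~ Bool -> c
  unify b ~ Bool
  unify Int ~ c
_ _ : Int
  unify Int ~ Int
  unify Int ~ Int
  unify Int ~ Int
  unify a -> a ~ Int -> d
  unify a ~ Int
  unify Int ~ d
_ _ : Int

Answer: Int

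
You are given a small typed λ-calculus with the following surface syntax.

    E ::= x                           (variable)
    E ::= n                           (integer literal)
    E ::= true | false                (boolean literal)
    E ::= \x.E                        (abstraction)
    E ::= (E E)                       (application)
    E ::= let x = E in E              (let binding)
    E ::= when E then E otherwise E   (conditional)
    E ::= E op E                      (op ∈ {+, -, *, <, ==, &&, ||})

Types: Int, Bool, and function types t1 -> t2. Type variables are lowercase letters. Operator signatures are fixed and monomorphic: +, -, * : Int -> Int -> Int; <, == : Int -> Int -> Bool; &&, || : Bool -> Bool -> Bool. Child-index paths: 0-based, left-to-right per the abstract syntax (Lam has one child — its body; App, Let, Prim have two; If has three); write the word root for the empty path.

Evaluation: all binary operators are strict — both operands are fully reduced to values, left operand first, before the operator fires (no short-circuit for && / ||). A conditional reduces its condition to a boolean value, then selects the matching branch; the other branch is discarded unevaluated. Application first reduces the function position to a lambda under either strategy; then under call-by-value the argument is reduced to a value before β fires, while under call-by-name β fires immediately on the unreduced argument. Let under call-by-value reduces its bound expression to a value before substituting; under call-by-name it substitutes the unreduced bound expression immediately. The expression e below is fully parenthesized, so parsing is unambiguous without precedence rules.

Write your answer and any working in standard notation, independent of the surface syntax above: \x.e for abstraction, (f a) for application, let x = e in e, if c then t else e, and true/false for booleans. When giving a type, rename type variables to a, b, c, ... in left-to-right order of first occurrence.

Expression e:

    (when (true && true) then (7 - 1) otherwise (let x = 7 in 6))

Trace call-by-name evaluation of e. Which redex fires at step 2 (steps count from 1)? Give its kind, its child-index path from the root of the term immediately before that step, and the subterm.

Trace:
step 0: (if (true && true) then (7 - 1) else (let x = 7 in 6))
step 1: [delta@0] (if true then (7 - 1) else (let x = 7 in 6))
step 2: [if@root] (7 - 1)

Answer: if at root : (if true then (7 - 1) else (let x = 7 in 6))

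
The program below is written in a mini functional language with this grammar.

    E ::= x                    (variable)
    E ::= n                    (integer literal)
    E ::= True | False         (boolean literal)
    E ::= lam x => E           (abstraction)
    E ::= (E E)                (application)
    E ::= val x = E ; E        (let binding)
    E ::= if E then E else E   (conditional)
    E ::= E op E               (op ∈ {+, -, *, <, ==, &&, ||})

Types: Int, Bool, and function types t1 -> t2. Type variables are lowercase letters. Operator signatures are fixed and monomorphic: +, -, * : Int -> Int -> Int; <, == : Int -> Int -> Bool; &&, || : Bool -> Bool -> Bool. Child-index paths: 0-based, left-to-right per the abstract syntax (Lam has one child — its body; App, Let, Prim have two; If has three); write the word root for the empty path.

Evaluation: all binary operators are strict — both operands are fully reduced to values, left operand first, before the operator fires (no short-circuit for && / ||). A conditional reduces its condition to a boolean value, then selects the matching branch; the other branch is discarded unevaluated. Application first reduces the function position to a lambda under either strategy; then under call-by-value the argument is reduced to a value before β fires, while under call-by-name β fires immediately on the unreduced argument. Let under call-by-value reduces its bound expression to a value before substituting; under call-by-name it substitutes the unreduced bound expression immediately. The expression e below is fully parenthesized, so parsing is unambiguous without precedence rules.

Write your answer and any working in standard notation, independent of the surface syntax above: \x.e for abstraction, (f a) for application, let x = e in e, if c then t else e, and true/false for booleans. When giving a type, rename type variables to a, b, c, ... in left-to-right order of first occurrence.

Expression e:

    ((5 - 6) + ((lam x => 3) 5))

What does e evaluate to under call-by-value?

Working:
step 0: ((5 - 6) + ((\x.3) 5))
step 1: [delta@0] (-1 + ((\x.3) 5))
step 2: [beta@1] (-1 + 3)
step 3: [delta@root] 2

Answer: 2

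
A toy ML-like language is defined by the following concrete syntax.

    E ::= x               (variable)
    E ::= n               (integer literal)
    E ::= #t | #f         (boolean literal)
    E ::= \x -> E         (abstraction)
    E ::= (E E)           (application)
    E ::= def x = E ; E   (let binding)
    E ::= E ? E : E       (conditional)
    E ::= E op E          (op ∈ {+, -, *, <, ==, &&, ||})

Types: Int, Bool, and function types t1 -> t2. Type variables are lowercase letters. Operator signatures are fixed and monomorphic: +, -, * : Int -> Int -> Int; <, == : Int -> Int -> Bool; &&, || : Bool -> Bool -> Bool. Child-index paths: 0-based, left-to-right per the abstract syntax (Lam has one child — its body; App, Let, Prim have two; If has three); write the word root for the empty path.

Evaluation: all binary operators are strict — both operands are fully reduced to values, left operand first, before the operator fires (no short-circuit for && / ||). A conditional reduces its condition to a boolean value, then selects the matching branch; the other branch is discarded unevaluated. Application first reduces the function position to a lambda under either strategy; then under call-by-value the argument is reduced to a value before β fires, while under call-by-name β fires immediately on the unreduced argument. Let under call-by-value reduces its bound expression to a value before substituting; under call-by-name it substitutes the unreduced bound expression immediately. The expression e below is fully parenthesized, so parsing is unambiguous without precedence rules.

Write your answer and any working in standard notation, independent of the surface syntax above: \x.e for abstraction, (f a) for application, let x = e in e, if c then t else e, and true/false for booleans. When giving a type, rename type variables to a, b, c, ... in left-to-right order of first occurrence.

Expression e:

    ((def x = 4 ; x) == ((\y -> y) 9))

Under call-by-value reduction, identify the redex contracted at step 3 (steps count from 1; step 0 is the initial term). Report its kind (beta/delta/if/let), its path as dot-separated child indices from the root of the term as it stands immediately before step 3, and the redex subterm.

Answer: delta at root : (4 == 9)

Working:
step 0: ((let x = 4 in x) == ((\y.y) 9))
step 1: [let@0] (4 == ((\y.y) 9))
step 2: [beta@1] (4 == 9)
step 3: [delta@root] false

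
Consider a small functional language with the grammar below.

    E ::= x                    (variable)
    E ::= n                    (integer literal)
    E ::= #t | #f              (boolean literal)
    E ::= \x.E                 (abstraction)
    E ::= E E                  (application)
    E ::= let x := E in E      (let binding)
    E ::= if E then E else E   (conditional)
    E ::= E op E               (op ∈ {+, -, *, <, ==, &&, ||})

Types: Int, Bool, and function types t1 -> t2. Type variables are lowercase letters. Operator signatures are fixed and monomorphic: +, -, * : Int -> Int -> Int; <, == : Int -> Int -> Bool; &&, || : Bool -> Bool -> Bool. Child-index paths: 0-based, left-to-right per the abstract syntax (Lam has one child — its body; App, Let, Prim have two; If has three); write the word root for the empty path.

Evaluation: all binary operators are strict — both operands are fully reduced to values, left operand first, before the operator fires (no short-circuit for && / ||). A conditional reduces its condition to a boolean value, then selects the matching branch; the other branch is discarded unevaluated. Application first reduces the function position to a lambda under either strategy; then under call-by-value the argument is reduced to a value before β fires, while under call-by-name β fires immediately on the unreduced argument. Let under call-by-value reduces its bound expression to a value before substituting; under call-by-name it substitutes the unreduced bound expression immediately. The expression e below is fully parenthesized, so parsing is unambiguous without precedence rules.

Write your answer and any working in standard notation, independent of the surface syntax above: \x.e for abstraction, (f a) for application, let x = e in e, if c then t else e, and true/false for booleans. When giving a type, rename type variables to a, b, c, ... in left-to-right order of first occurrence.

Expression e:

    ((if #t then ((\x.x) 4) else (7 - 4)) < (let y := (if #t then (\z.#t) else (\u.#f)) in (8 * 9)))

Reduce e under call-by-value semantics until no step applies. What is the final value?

Working:
step 0: ((if true then ((\x.x) 4) else (7 - 4)) < (let y = (if true then (\z.true) else (\u.false)) in (8 * 9)))
step 1: [if@0] (((\x.x) 4) < (let y = (if true then (\z.true) else (\u.false)) in (8 * 9)))
step 2: [beta@0] (4 < (let y = (if true then (\z.true) else (\u.false)) in (8 * 9)))
step 3: [if@1.0] (4 < (let y = (\z.true) in (8 * 9)))
step 4: [let@1] (4 < (8 * 9))
step 5: [delta@1] (4 < 72)
step 6: [delta@root] true

Answer: true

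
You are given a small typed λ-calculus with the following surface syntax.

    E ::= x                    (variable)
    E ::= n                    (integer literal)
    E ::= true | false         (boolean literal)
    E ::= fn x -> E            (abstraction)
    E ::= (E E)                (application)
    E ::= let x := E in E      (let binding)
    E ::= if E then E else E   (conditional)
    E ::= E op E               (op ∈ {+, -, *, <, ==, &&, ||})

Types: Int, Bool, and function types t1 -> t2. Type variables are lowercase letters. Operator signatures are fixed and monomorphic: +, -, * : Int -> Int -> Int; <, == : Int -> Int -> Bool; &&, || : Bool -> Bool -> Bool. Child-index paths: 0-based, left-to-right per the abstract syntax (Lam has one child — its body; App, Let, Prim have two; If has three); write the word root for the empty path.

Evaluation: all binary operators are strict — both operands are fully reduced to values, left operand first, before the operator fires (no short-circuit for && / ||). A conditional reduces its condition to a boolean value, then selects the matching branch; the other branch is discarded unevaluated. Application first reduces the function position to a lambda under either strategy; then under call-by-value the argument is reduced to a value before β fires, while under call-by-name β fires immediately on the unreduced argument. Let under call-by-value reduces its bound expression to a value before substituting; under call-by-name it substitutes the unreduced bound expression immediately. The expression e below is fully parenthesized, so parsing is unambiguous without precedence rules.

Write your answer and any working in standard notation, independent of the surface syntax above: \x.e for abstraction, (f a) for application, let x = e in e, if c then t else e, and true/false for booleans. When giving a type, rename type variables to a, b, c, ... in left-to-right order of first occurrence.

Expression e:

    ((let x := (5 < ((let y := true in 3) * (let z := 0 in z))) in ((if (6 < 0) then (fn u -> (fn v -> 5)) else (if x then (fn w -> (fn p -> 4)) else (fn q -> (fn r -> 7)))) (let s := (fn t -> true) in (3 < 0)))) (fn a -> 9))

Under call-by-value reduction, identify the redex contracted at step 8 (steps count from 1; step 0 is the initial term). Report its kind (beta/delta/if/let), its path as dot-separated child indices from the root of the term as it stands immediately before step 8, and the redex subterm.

Answer: if at 0.0 : (if false then (\w.(\p.4)) else (\q.(\r.7)))

Working:
step 0: ((let x = (5 < ((let y = true in 3) * (let z = 0 in z))) in ((if (6 < 0) then (\u.(\v.5)) else (if x then (\w.(\p.4)) else (\q.(\r.7)))) (let s = (\t.true) in (3 < 0)))) (\a.9))
step 1: [let@0.0.1.0] ((let x = (5 < (3 * (let z = 0 in z))) in ((if (6 < 0) then (\u.(\v.5)) else (if x then (\w.(\p.4)) else (\q.(\r.7)))) (let s = (\t.true) in (3 < 0)))) (\a.9))
step 2: [let@0.0.1.1] ((let x = (5 < (3 * 0)) in ((if (6 < 0) then (\u.(\v.5)) else (if x then (\w.(\p.4)) else (\q.(\r.7)))) (let s = (\t.true) in (3 < 0)))) (\a.9))
step 3: [delta@0.0.1] ((let x = (5 < 0) in ((if (6 < 0) then (\u.(\v.5)) else (if x then (\w.(\p.4)) else (\q.(\r.7)))) (let s = (\t.true) in (3 < 0)))) (\a.9))
step 4: [delta@0.0] ((let x = false in ((if (6 < 0) then (\u.(\v.5)) else (if x then (\w.(\p.4)) else (\q.(\r.7)))) (let s = (\t.true) in (3 < 0)))) (\a.9))
step 5: [let@0] (((if (6 < 0) then (\u.(\v.5)) else (if false then (\w.(\p.4)) else (\q.(\r.7)))) (let s = (\t.true) in (3 < 0))) (\a.9))
step 6: [delta@0.0.0] (((if false then (\u.(\v.5)) else (if false then (\w.(\p.4)) else (\q.(\r.7)))) (let s = (\t.true) in (3 < 0))) (\a.9))
step 7: [if@0.0] (((if false then (\w.(\p.4)) else (\q.(\r.7))) (let s = (\t.true) in (3 < 0))) (\a.9))
step 8: [if@0.0] (((\q.(\r.7)) (let s = (\t.true) in (3 < 0))) (\a.9))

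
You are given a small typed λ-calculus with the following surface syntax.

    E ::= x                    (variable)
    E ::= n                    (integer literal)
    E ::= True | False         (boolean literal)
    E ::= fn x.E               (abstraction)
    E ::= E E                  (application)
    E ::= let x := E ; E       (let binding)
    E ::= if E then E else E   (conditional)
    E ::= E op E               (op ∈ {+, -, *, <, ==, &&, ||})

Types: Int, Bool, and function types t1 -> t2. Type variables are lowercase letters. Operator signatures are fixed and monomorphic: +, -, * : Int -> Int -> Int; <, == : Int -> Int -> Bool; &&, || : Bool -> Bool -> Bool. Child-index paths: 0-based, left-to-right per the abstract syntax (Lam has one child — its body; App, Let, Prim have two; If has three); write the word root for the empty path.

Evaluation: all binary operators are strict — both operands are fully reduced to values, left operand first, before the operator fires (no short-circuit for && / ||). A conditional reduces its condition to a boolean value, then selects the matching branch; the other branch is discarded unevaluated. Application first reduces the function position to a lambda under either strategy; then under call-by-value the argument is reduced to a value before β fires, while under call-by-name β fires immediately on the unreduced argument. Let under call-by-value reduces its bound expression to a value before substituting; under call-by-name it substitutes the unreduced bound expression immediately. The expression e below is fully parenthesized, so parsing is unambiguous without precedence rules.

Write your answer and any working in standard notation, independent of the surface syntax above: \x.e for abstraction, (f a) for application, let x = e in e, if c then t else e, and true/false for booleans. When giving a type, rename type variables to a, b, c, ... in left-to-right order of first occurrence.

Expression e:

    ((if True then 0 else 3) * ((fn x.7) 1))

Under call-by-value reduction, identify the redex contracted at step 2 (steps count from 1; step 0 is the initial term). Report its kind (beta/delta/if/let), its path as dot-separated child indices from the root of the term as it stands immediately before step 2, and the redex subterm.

Trace:
step 0: ((if true then 0 else 3) * ((\x.7) 1))
step 1: [if@0] (0 * ((\x.7) 1))
step 2: [beta@1] (0 * 7)

Answer: beta at 1 : ((\x.7) 1)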